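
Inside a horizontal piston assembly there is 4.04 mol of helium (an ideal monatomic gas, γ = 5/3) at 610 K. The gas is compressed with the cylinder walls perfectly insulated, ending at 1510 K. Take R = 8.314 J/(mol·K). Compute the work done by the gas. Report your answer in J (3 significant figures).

W ≈ -45300 J

Adiabatic ⇒ Q = 0, so W_by = −ΔU = nCᵥ(T₁ − T₂).
Cᵥ = 3R/2 = 12.47 J/(mol·K).
W = (4.04)(12.47)(610 − 1510) = -45345 J.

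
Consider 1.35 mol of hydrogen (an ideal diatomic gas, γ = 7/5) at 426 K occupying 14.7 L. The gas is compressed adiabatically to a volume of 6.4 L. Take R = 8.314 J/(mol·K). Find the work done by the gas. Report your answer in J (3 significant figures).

Adiabatic: TV^(γ−1) = const with γ = 7/5.
T₂ = T₁ (V₁/V₂)^(γ−1) = 426 × (14.7/6.4)^0.4 = 426 × 1.395 = 594.1 K.
W_by = nCᵥ(T₁ − T₂) = (1.35)(20.79)(426 − 594.1) = -4717 J.

W ≈ -4720 J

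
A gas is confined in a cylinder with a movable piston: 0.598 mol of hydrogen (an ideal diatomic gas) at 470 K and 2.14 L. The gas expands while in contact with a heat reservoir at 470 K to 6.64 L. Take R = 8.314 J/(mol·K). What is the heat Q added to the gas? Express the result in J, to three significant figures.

Q ≈ 2650 J

Isothermal ⇒ ΔU = 0, so Q = W = nRT ln(V₂/V₁).
Q = (0.598)(8.314)(470) ln(6.64/2.14) = 2337 × 1.132 = 2646 J.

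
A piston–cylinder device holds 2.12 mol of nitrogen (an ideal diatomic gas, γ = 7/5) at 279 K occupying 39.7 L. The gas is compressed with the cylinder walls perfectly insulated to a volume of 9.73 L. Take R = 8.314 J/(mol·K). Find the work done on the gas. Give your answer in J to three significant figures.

Adiabatic: TV^(γ−1) = const with γ = 7/5.
T₂ = T₁ (V₁/V₂)^(γ−1) = 279 × (39.7/9.73)^0.4 = 279 × 1.755 = 489.6 K.
W_by = nCᵥ(T₁ − T₂) = (2.12)(20.79)(279 − 489.6) = -9282 J.
Work on gas = −W_by = 9282 J.

W ≈ 9280 J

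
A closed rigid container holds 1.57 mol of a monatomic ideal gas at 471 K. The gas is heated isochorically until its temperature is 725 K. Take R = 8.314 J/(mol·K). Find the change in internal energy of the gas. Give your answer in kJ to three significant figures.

ΔU ≈ 4.97 kJ

Constant volume ⇒ W = 0, so Q = ΔU = nCᵥΔT with Cᵥ = 3R/2 = 12.47 J/(mol·K).
ΔU = (1.57)(12.47)(725 − 471) = 4973 J.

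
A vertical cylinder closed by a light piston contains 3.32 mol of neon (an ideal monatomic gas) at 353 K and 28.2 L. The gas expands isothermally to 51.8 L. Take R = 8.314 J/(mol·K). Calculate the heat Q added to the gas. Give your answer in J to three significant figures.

Isothermal ⇒ ΔU = 0, so Q = W = nRT ln(V₂/V₁).
Q = (3.32)(8.314)(353) ln(51.8/28.2) = 9744 × 0.6081 = 5925 J.

Q ≈ 5920 J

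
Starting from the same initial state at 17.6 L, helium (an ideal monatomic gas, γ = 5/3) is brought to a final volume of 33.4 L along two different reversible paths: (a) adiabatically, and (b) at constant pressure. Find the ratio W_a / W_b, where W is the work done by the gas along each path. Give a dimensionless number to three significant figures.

W_a / W_b ≈ 0.581

Path (a) adiabatic: W = P₁V₁(1 − (V₁/V₂)^(γ−1))/(γ−1) → W_a/(P₁V₁) = 0.5214.
Path (b) isobaric: W = P₁(V₂ − V₁) → W_b/(P₁V₁) = 0.8977.
W_a / W_b = 0.5214 / 0.8977 = 0.5808.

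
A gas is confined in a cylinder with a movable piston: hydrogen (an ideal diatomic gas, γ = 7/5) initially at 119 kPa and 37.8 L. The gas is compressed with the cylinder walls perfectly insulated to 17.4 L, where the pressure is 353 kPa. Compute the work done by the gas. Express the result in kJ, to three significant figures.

W ≈ -4.11 kJ

Adiabatic: W = (P₁V₁ − P₂V₂)/(γ − 1) with γ = 7/5.
P₁V₁ = 4498 J, P₂V₂ = 6142 J.
W = (4498 − 6142) / 0.4 = -4110 J.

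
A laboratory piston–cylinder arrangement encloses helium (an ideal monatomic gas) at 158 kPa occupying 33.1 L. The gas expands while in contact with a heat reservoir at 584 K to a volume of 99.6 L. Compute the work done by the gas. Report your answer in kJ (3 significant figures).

W ≈ 5.76 kJ

Isothermal: W = nRT ln(V₂/V₁) = P₁V₁ ln(V₂/V₁).
P₁V₁ = (158 kPa)(33.1 L) = 5230 J.
W = 5230 × ln(99.6/33.1) = 5230 × 1.102
W_by_gas = 5761 J.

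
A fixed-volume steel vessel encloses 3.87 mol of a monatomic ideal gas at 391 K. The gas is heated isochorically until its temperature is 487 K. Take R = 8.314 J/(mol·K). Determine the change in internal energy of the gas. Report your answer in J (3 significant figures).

Constant volume ⇒ W = 0, so Q = ΔU = nCᵥΔT with Cᵥ = 3R/2 = 12.47 J/(mol·K).
ΔU = (3.87)(12.47)(487 − 391) = 4633 J.

ΔU ≈ 4630 J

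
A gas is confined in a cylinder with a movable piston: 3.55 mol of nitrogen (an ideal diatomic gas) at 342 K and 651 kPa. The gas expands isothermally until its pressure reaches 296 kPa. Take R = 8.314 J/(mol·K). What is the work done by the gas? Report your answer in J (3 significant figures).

W ≈ 7960 J

Isothermal process: W = nRT ln(V₂/V₁) = nRT ln(P₁/P₂).
W = (3.55)(8.314)(342) × ln(651/296)
  = 10094 × ln(2.199) = 10094 × 0.7882
W_by_gas = 7956 J.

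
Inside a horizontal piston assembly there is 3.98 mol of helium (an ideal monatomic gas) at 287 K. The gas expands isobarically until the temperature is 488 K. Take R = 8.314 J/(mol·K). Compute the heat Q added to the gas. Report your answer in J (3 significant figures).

Isobaric: W = nRΔT = (3.98)(8.314)(201) = 6651 J.
ΔU = nCᵥΔT with Cᵥ = 3R/2: ΔU = (3.98)(12.47)(201) = 9977 J.
Q = ΔU + W = 9977 + 6651 = 16628 J.

Q ≈ 16600 J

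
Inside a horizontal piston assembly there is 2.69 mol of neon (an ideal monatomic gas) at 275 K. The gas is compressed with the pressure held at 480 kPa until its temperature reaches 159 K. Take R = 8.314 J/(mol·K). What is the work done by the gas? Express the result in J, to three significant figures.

Isobaric: W = P ΔV = nR ΔT.
W = (2.69)(8.314)(159 − 275) = -2594 J.

W ≈ -2590 J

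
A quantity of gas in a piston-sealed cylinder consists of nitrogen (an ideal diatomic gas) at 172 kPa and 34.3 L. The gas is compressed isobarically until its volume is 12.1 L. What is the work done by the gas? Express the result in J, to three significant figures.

Isobaric: W = P ΔV.
W = (172 kPa)(12.1 − 34.3 L) = (172)(-22.2) = -3818 J.

W ≈ -3820 J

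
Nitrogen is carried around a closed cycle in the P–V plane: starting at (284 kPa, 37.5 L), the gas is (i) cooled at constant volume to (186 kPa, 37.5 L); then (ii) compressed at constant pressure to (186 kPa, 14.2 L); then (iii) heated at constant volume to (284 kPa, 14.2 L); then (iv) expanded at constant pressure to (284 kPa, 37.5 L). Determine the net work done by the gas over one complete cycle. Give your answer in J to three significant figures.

Constant-volume legs do no work.
W(ii) = (186)(14.2 − 37.5) = -4334 J; W(iv) = (284)(37.5 − 14.2) = 6617 J.
W_net = -4334 + 6617 = 2283 J (the clockwise enclosed area).

W_net ≈ 2280 J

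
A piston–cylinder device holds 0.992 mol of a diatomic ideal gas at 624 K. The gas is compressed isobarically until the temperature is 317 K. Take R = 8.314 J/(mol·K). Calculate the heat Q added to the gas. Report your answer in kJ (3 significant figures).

Q ≈ -8.86 kJ

Isobaric: W = nRΔT = (0.992)(8.314)(-307) = -2532 J.
ΔU = nCᵥΔT with Cᵥ = 5R/2: ΔU = (0.992)(20.79)(-307) = -6330 J.
Q = ΔU + W = -6330 − 2532 = -8862 J.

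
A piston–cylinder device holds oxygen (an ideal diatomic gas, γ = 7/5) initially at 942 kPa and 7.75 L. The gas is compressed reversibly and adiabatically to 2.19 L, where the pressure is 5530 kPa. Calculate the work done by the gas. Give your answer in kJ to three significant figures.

Adiabatic: W = (P₁V₁ − P₂V₂)/(γ − 1) with γ = 7/5.
P₁V₁ = 7300 J, P₂V₂ = 12111 J.
W = (7300 − 12111) / 0.4 = -12026 J.

W ≈ -12.0 kJ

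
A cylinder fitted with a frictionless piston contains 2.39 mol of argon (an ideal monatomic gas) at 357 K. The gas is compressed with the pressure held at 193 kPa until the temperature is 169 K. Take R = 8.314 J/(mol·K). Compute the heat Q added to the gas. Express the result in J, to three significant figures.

Isobaric: W = nRΔT = (2.39)(8.314)(-188) = -3736 J.
ΔU = nCᵥΔT with Cᵥ = 3R/2: ΔU = (2.39)(12.47)(-188) = -5603 J.
Q = ΔU + W = -5603 − 3736 = -9339 J.

Q ≈ -9340 J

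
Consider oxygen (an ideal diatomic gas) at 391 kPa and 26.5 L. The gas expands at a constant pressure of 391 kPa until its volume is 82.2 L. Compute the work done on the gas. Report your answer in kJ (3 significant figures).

Isobaric: W = P ΔV.
W = (391 kPa)(82.2 − 26.5 L) = (391)(55.7) = 21779 J.
Work on gas = −W_by = -21779 J.

W ≈ -21.8 kJ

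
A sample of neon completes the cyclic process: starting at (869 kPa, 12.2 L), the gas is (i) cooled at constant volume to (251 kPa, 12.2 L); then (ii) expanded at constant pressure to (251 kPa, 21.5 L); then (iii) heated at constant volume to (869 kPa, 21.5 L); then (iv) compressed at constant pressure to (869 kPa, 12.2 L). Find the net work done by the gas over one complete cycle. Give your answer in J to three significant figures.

W_net ≈ -5750 J

Constant-volume legs do no work.
W(ii) = (251)(21.5 − 12.2) = 2334 J; W(iv) = (869)(12.2 − 21.5) = -8082 J.
W_net = 2334 − 8082 = -5747 J (the counter-clockwise enclosed area).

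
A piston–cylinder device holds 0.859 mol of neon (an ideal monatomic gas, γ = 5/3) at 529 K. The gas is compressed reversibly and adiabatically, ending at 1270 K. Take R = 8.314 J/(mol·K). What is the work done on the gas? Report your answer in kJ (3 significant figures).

W ≈ 7.94 kJ

Adiabatic ⇒ Q = 0, so W_by = −ΔU = nCᵥ(T₁ − T₂).
Cᵥ = 3R/2 = 12.47 J/(mol·K).
W = (0.859)(12.47)(529 − 1270) = -7938 J.
Work on gas = −W_by = 7938 J.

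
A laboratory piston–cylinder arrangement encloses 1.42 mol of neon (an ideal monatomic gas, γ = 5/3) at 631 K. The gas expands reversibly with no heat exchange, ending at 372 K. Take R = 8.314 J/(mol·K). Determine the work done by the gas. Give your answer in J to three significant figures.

W ≈ 4590 J

Adiabatic ⇒ Q = 0, so W_by = −ΔU = nCᵥ(T₁ − T₂).
Cᵥ = 3R/2 = 12.47 J/(mol·K).
W = (1.42)(12.47)(631 − 372) = 4587 J.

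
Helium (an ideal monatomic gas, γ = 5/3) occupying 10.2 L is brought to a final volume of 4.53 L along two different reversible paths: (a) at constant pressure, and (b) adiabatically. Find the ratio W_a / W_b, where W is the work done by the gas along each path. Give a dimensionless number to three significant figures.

W_a / W_b ≈ 0.516

Path (a) isobaric: W = P₁(V₂ − V₁) → W_a/(P₁V₁) = -0.5559.
Path (b) adiabatic: W = P₁V₁(1 − (V₁/V₂)^(γ−1))/(γ−1) → W_b/(P₁V₁) = -1.077.
W_a / W_b = -0.5559 / -1.077 = 0.5162.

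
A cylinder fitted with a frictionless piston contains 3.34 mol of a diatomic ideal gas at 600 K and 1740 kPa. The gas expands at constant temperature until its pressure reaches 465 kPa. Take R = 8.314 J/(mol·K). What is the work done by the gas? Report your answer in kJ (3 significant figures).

W ≈ 22.0 kJ

Isothermal process: W = nRT ln(V₂/V₁) = nRT ln(P₁/P₂).
W = (3.34)(8.314)(600) × ln(1740/465)
  = 16661 × ln(3.742) = 16661 × 1.32
W_by_gas = 21986 J.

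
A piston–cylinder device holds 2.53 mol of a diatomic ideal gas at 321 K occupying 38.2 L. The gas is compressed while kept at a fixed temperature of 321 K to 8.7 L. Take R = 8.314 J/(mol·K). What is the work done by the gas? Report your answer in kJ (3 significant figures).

Isothermal: W = nRT ln(V₂/V₁).
W = (2.53)(8.314)(321) × ln(8.7/38.2)
  = 6752 × -1.48
W_by_gas = -9990 J.

W ≈ -9.99 kJ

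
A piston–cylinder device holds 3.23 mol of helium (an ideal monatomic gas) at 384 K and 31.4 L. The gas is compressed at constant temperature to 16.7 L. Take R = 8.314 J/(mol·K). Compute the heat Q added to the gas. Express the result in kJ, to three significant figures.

Q ≈ -6.51 kJ

Isothermal ⇒ ΔU = 0, so Q = W = nRT ln(V₂/V₁).
Q = (3.23)(8.314)(384) ln(16.7/31.4) = 10312 × -0.6314 = -6511 J.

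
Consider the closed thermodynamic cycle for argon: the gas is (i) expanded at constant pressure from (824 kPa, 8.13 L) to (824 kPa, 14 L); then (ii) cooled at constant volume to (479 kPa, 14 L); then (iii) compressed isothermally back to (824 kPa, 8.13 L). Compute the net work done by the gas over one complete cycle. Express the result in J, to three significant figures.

Leg (i): W = PΔV = (824)(14 − 8.13) = 4837 J.
Leg (ii): W = 0.
Leg (iii): W = PᵢVᵢ ln(V_f/Vᵢ) = (6706) ln(8.13/14) = -3645 J.
W_net = 4837 − 3645 = 1192 J.

W_net ≈ 1190 J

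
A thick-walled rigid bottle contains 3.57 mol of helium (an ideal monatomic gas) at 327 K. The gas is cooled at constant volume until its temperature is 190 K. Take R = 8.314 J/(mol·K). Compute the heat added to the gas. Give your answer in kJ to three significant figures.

Constant volume ⇒ W = 0, so Q = ΔU = nCᵥΔT with Cᵥ = 3R/2 = 12.47 J/(mol·K).
ΔU = (3.57)(12.47)(190 − 327) = -6099 J.

Q ≈ -6.10 kJ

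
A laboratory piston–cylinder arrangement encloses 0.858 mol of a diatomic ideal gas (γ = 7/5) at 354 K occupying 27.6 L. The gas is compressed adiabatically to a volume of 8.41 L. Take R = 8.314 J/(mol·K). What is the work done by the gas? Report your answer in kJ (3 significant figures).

Adiabatic: TV^(γ−1) = const with γ = 7/5.
T₂ = T₁ (V₁/V₂)^(γ−1) = 354 × (27.6/8.41)^0.4 = 354 × 1.609 = 569.4 K.
W_by = nCᵥ(T₁ − T₂) = (0.858)(20.79)(354 − 569.4) = -3842 J.

W ≈ -3.84 kJ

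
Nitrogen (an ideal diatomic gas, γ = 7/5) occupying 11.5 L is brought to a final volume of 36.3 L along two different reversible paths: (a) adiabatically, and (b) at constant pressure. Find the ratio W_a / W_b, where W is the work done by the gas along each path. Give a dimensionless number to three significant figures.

Path (a) adiabatic: W = P₁V₁(1 − (V₁/V₂)^(γ−1))/(γ−1) → W_a/(P₁V₁) = 0.9215.
Path (b) isobaric: W = P₁(V₂ − V₁) → W_b/(P₁V₁) = 2.157.
W_a / W_b = 0.9215 / 2.157 = 0.4273.

W_a / W_b ≈ 0.427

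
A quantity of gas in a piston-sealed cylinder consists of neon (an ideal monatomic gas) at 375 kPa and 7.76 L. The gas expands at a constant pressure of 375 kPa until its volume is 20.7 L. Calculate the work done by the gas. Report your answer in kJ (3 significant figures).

W ≈ 4.85 kJ

Isobaric: W = P ΔV.
W = (375 kPa)(20.7 − 7.76 L) = (375)(12.94) = 4852 J.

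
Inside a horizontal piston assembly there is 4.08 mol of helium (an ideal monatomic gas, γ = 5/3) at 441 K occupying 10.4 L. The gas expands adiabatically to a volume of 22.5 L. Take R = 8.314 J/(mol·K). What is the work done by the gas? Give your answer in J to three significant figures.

W ≈ 9020 J

Adiabatic: TV^(γ−1) = const with γ = 5/3.
T₂ = T₁ (V₁/V₂)^(γ−1) = 441 × (10.4/22.5)^0.667 = 441 × 0.5978 = 263.6 K.
W_by = nCᵥ(T₁ − T₂) = (4.08)(12.47)(441 − 263.6) = 9025 J.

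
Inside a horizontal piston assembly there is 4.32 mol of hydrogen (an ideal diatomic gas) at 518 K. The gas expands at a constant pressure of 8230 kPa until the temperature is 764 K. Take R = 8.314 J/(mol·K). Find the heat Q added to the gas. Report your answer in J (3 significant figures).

Q ≈ 30900 J

Isobaric: W = nRΔT = (4.32)(8.314)(246) = 8835 J.
ΔU = nCᵥΔT with Cᵥ = 5R/2: ΔU = (4.32)(20.79)(246) = 22089 J.
Q = ΔU + W = 22089 + 8835 = 30924 J.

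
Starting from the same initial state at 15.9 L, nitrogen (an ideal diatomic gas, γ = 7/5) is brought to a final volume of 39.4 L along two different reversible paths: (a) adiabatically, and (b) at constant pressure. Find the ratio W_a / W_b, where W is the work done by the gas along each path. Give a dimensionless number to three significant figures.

Path (a) adiabatic: W = P₁V₁(1 − (V₁/V₂)^(γ−1))/(γ−1) → W_a/(P₁V₁) = 0.761.
Path (b) isobaric: W = P₁(V₂ − V₁) → W_b/(P₁V₁) = 1.478.
W_a / W_b = 0.761 / 1.478 = 0.5149.

W_a / W_b ≈ 0.515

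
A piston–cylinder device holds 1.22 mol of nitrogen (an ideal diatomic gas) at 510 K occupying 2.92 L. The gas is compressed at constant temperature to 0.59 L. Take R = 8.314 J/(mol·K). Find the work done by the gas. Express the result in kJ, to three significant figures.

W ≈ -8.27 kJ

Isothermal: W = nRT ln(V₂/V₁).
W = (1.22)(8.314)(510) × ln(0.59/2.92)
  = 5173 × -1.599
W_by_gas = -8273 J.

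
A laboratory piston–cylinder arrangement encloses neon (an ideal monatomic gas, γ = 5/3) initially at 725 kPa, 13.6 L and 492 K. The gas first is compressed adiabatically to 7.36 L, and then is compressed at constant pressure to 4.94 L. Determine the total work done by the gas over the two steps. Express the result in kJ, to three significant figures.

Step 1 (adiabatic): W = (P₁V₁ − P₂V₂)/(γ−1) = (9860 − 14847)/0.667 = -7481 J.
After step 1: P = 2017 kPa, V = 7.36 L, T = 740.9 K.
Step 2 (isobaric): W = PΔV = (2017 kPa)(4.94 − 7.36 L) = -4882 J.
W_total = -7481 − 4882 = -12363 J.

W_total ≈ -12.4 kJ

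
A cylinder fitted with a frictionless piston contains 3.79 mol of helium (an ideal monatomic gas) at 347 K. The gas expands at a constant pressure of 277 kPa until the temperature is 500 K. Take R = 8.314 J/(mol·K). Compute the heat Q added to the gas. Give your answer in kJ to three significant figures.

Isobaric: W = nRΔT = (3.79)(8.314)(153) = 4821 J.
ΔU = nCᵥΔT with Cᵥ = 3R/2: ΔU = (3.79)(12.47)(153) = 7232 J.
Q = ΔU + W = 7232 + 4821 = 12053 J.

Q ≈ 12.1 kJ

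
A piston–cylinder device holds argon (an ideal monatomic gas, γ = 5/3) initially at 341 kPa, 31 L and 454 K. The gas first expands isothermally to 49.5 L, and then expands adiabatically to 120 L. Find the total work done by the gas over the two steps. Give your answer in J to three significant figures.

W_total ≈ 12000 J

Step 1 (isothermal): W = P₁V₁ ln(V₂/V₁) = (10571) ln(49.5/31) = 4947 J.
After step 1: P = 213.6 kPa, V = 49.5 L, T = 454 K.
Step 2 (adiabatic): W = (P₁V₁ − P₂V₂)/(γ−1) = (10571 − 5858)/0.667 = 7070 J.
W_total = 4947 + 7070 = 12017 J.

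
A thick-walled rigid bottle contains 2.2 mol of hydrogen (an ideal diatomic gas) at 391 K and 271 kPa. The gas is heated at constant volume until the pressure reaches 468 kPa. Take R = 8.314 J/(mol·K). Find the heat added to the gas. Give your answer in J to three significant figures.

Constant volume ⇒ W = 0, so Q = ΔU = nCᵥΔT with Cᵥ = 5R/2 = 20.79 J/(mol·K).
At constant V, T₂/T₁ = P₂/P₁ ⇒ ΔT = T₁(P₂/P₁ − 1) = 391·(468/271 − 1) = 284.2 K.
ΔU = (2.2)(20.79)(284.2) = 12997 J.

Q ≈ 13000 J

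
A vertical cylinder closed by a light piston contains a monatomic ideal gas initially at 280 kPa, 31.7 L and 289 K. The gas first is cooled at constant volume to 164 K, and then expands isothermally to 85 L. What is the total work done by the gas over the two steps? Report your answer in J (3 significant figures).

W_total ≈ 4970 J

Step 1 (isochoric): W = 0 (constant volume).
After step 1: P = 158.9 kPa (V unchanged).
Step 2 (isothermal): W = P₁V₁ ln(V₂/V₁) = (5037) ln(85/31.7) = 4968 J.
W_total = 0 + 4968 = 4968 J.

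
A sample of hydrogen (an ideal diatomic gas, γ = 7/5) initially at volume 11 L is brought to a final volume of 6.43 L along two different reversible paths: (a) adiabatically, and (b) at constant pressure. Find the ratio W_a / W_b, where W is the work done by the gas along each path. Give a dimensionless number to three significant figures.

Path (a) adiabatic: W = P₁V₁(1 − (V₁/V₂)^(γ−1))/(γ−1) → W_a/(P₁V₁) = -0.5989.
Path (b) isobaric: W = P₁(V₂ − V₁) → W_b/(P₁V₁) = -0.4155.
W_a / W_b = -0.5989 / -0.4155 = 1.442.

W_a / W_b ≈ 1.44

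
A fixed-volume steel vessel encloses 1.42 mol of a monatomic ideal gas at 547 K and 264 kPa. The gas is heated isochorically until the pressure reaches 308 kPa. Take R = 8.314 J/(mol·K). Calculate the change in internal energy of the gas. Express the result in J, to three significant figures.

Constant volume ⇒ W = 0, so Q = ΔU = nCᵥΔT with Cᵥ = 3R/2 = 12.47 J/(mol·K).
At constant V, T₂/T₁ = P₂/P₁ ⇒ ΔT = T₁(P₂/P₁ − 1) = 547·(308/264 − 1) = 91.17 K.
ΔU = (1.42)(12.47)(91.17) = 1614 J.

ΔU ≈ 1610 J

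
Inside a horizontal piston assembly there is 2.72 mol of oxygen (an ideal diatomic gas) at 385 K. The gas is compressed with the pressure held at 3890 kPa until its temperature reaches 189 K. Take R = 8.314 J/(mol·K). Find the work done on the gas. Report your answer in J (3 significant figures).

W ≈ 4430 J

Isobaric: W = P ΔV = nR ΔT.
W = (2.72)(8.314)(189 − 385) = -4432 J.
Work on gas = −W_by = 4432 J.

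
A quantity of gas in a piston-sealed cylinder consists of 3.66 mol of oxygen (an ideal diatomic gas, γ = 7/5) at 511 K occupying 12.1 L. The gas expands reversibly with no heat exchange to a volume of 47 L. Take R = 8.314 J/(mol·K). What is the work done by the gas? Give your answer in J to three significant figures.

W ≈ 16300 J

Adiabatic: TV^(γ−1) = const with γ = 7/5.
T₂ = T₁ (V₁/V₂)^(γ−1) = 511 × (12.1/47)^0.4 = 511 × 0.5811 = 297 K.
W_by = nCᵥ(T₁ − T₂) = (3.66)(20.79)(511 − 297) = 16283 J.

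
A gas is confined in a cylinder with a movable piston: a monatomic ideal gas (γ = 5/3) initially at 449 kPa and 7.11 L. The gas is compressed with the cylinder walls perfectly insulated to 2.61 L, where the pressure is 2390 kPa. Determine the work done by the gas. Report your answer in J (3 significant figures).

W ≈ -4570 J

Adiabatic: W = (P₁V₁ − P₂V₂)/(γ − 1) with γ = 5/3.
P₁V₁ = 3192 J, P₂V₂ = 6238 J.
W = (3192 − 6238) / 0.6667 = -4568 J.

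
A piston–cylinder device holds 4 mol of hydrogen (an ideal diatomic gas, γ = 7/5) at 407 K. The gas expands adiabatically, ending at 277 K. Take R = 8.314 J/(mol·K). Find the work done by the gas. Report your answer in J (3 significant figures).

W ≈ 10800 J

Adiabatic ⇒ Q = 0, so W_by = −ΔU = nCᵥ(T₁ − T₂).
Cᵥ = 5R/2 = 20.79 J/(mol·K).
W = (4)(20.79)(407 − 277) = 10808 J.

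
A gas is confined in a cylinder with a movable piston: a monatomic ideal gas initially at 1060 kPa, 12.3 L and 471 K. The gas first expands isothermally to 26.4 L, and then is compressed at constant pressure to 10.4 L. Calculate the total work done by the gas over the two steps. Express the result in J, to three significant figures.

W_total ≈ 2060 J

Step 1 (isothermal): W = P₁V₁ ln(V₂/V₁) = (13038) ln(26.4/12.3) = 9958 J.
After step 1: P = 493.9 kPa, V = 26.4 L, T = 471 K.
Step 2 (isobaric): W = PΔV = (493.9 kPa)(10.4 − 26.4 L) = -7902 J.
W_total = 9958 − 7902 = 2056 J.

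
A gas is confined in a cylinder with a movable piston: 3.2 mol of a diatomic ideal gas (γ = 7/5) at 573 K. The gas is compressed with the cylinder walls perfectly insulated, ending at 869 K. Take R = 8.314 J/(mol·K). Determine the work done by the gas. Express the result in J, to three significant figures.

Adiabatic ⇒ Q = 0, so W_by = −ΔU = nCᵥ(T₁ − T₂).
Cᵥ = 5R/2 = 20.79 J/(mol·K).
W = (3.2)(20.79)(573 − 869) = -19688 J.

W ≈ -19700 J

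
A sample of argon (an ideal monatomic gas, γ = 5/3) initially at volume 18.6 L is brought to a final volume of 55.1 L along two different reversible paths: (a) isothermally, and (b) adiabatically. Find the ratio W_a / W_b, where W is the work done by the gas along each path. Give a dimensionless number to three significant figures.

Path (a) isothermal: W = P₁V₁ ln(V₂/V₁) → W_a/(P₁V₁) = 1.086.
Path (b) adiabatic: W = P₁V₁(1 − (V₁/V₂)^(γ−1))/(γ−1) → W_b/(P₁V₁) = 0.7728.
W_a / W_b = 1.086 / 0.7728 = 1.405.

W_a / W_b ≈ 1.41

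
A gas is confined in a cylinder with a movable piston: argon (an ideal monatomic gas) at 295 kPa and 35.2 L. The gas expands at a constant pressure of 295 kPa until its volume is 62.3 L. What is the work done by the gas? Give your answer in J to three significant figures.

W ≈ 7990 J

Isobaric: W = P ΔV.
W = (295 kPa)(62.3 − 35.2 L) = (295)(27.1) = 7994 J.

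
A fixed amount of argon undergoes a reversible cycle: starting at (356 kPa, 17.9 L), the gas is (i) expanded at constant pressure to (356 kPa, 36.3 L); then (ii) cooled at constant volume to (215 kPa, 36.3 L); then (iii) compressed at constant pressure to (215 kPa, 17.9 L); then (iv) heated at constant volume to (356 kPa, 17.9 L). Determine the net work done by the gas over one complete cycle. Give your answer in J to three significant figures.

W_net ≈ 2590 J

Constant-volume legs do no work.
W(i) = (356)(36.3 − 17.9) = 6550 J; W(iii) = (215)(17.9 − 36.3) = -3956 J.
W_net = 6550 − 3956 = 2594 J (the clockwise enclosed area).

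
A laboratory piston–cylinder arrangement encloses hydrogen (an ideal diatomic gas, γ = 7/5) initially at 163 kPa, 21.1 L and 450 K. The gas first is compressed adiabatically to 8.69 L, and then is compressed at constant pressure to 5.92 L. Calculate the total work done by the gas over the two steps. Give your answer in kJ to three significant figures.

Step 1 (adiabatic): W = (P₁V₁ − P₂V₂)/(γ−1) = (3439 − 4904)/0.4 = -3662 J.
After step 1: P = 564.4 kPa, V = 8.69 L, T = 641.7 K.
Step 2 (isobaric): W = PΔV = (564.4 kPa)(5.92 − 8.69 L) = -1563 J.
W_total = -3662 − 1563 = -5226 J.

W_total ≈ -5.23 kJ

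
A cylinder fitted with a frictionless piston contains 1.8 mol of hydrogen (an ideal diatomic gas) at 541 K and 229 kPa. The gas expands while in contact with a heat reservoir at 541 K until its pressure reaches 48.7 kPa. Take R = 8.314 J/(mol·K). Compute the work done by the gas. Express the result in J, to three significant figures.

Isothermal process: W = nRT ln(V₂/V₁) = nRT ln(P₁/P₂).
W = (1.8)(8.314)(541) × ln(229/48.7)
  = 8096 × ln(4.702) = 8096 × 1.548
W_by_gas = 12533 J.

W ≈ 12500 J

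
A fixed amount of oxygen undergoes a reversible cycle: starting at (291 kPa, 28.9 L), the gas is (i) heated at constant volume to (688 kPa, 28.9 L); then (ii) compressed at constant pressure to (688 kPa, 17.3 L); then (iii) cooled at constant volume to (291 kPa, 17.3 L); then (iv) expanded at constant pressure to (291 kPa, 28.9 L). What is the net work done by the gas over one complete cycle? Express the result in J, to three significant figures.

W_net ≈ -4610 J

Constant-volume legs do no work.
W(ii) = (688)(17.3 − 28.9) = -7981 J; W(iv) = (291)(28.9 − 17.3) = 3376 J.
W_net = -7981 + 3376 = -4605 J (the counter-clockwise enclosed area).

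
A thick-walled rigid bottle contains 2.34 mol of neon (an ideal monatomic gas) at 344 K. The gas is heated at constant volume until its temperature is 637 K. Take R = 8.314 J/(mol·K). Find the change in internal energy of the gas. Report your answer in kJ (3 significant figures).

Constant volume ⇒ W = 0, so Q = ΔU = nCᵥΔT with Cᵥ = 3R/2 = 12.47 J/(mol·K).
ΔU = (2.34)(12.47)(637 − 344) = 8550 J.

ΔU ≈ 8.55 kJ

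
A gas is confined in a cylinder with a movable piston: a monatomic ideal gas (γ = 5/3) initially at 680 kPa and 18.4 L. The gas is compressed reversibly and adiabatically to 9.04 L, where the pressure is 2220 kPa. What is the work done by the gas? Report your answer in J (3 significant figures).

W ≈ -11300 J

Adiabatic: W = (P₁V₁ − P₂V₂)/(γ − 1) with γ = 5/3.
P₁V₁ = 12512 J, P₂V₂ = 20069 J.
W = (12512 − 20069) / 0.6667 = -11335 J.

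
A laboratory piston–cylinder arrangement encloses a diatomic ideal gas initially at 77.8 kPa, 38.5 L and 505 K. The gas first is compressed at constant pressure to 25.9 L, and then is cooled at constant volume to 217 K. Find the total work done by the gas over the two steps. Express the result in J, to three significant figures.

Step 1 (isobaric): W = PΔV = (77.8 kPa)(25.9 − 38.5 L) = -980.3 J.
Step 2 (isochoric): W = 0 (constant volume).
W_total = -980.3 + 0 = -980.3 J.

W_total ≈ -980 J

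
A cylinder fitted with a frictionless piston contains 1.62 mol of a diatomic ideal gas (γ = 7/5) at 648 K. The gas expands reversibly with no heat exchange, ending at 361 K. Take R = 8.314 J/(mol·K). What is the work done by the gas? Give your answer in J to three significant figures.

W ≈ 9660 J

Adiabatic ⇒ Q = 0, so W_by = −ΔU = nCᵥ(T₁ − T₂).
Cᵥ = 5R/2 = 20.79 J/(mol·K).
W = (1.62)(20.79)(648 − 361) = 9664 J.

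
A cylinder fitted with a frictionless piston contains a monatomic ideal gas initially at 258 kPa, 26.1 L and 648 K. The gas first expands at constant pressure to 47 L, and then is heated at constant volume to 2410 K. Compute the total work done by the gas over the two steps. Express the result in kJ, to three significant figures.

Step 1 (isobaric): W = PΔV = (258 kPa)(47 − 26.1 L) = 5392 J.
Step 2 (isochoric): W = 0 (constant volume).
W_total = 5392 + 0 = 5392 J.

W_total ≈ 5.39 kJ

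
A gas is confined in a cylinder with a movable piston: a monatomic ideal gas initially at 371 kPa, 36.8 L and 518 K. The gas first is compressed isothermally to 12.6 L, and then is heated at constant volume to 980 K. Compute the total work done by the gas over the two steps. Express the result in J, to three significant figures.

Step 1 (isothermal): W = P₁V₁ ln(V₂/V₁) = (13653) ln(12.6/36.8) = -14633 J.
Step 2 (isochoric): W = 0 (constant volume).
W_total = -14633 + 0 = -14633 J.

W_total ≈ -14600 J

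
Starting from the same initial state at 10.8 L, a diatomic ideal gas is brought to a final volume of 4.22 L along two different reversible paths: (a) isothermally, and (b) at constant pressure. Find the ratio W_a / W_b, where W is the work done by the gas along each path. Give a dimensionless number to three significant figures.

Path (a) isothermal: W = P₁V₁ ln(V₂/V₁) → W_a/(P₁V₁) = -0.9397.
Path (b) isobaric: W = P₁(V₂ − V₁) → W_b/(P₁V₁) = -0.6093.
W_a / W_b = -0.9397 / -0.6093 = 1.542.

W_a / W_b ≈ 1.54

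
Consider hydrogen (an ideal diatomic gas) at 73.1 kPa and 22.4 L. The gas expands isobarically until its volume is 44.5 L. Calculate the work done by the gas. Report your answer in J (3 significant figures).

Isobaric: W = P ΔV.
W = (73.1 kPa)(44.5 − 22.4 L) = (73.1)(22.1) = 1616 J.

W ≈ 1620 J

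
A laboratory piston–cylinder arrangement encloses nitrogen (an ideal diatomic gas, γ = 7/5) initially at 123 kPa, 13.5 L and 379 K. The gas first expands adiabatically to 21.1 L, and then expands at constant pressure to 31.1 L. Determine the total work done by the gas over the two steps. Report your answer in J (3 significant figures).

W_total ≈ 1340 J

Step 1 (adiabatic): W = (P₁V₁ − P₂V₂)/(γ−1) = (1660 − 1389)/0.4 = 679.1 J.
After step 1: P = 65.82 kPa, V = 21.1 L, T = 317 K.
Step 2 (isobaric): W = PΔV = (65.82 kPa)(31.1 − 21.1 L) = 658.2 J.
W_total = 679.1 + 658.2 = 1337 J.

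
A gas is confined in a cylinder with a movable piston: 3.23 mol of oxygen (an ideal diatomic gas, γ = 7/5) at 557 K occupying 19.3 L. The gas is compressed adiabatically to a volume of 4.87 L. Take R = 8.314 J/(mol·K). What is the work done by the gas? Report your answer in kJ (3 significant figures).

W ≈ -27.5 kJ

Adiabatic: TV^(γ−1) = const with γ = 7/5.
T₂ = T₁ (V₁/V₂)^(γ−1) = 557 × (19.3/4.87)^0.4 = 557 × 1.735 = 966.2 K.
W_by = nCᵥ(T₁ − T₂) = (3.23)(20.79)(557 − 966.2) = -27472 J.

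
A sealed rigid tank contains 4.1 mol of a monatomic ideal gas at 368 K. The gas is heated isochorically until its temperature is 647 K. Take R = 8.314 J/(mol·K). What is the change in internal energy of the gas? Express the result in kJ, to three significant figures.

Constant volume ⇒ W = 0, so Q = ΔU = nCᵥΔT with Cᵥ = 3R/2 = 12.47 J/(mol·K).
ΔU = (4.1)(12.47)(647 − 368) = 14266 J.

ΔU ≈ 14.3 kJ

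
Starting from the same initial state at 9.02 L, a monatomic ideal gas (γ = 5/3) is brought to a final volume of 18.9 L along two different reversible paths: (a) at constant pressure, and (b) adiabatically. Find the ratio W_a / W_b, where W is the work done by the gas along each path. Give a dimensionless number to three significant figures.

Path (a) isobaric: W = P₁(V₂ − V₁) → W_a/(P₁V₁) = 1.095.
Path (b) adiabatic: W = P₁V₁(1 − (V₁/V₂)^(γ−1))/(γ−1) → W_b/(P₁V₁) = 0.5839.
W_a / W_b = 1.095 / 0.5839 = 1.876.

W_a / W_b ≈ 1.88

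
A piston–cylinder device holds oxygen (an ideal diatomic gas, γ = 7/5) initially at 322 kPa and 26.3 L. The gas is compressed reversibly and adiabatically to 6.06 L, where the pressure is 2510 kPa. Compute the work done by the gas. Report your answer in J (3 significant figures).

W ≈ -16900 J

Adiabatic: W = (P₁V₁ − P₂V₂)/(γ − 1) with γ = 7/5.
P₁V₁ = 8469 J, P₂V₂ = 15211 J.
W = (8469 − 15211) / 0.4 = -16855 J.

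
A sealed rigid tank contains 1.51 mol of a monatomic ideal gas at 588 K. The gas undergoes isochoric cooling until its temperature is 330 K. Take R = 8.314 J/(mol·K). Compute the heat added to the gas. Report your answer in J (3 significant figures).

Constant volume ⇒ W = 0, so Q = ΔU = nCᵥΔT with Cᵥ = 3R/2 = 12.47 J/(mol·K).
ΔU = (1.51)(12.47)(330 − 588) = -4858 J.

Q ≈ -4860 J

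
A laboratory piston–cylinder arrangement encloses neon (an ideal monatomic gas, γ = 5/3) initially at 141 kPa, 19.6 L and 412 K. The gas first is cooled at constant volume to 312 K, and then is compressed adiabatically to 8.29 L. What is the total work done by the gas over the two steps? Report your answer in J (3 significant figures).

Step 1 (isochoric): W = 0 (constant volume).
After step 1: P = 106.8 kPa (V unchanged).
Step 2 (adiabatic): W = (P₁V₁ − P₂V₂)/(γ−1) = (2093 − 3714)/0.667 = -2432 J.
W_total = 0 − 2432 = -2432 J.

W_total ≈ -2430 J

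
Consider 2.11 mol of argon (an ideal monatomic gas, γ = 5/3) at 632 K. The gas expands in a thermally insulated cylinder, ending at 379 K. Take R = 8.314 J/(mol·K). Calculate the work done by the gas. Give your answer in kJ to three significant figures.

W ≈ 6.66 kJ

Adiabatic ⇒ Q = 0, so W_by = −ΔU = nCᵥ(T₁ − T₂).
Cᵥ = 3R/2 = 12.47 J/(mol·K).
W = (2.11)(12.47)(632 − 379) = 6657 J.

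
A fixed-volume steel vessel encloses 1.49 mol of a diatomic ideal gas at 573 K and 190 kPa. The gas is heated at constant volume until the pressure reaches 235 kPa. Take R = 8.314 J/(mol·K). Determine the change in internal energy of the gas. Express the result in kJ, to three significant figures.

ΔU ≈ 4.20 kJ

Constant volume ⇒ W = 0, so Q = ΔU = nCᵥΔT with Cᵥ = 5R/2 = 20.79 J/(mol·K).
At constant V, T₂/T₁ = P₂/P₁ ⇒ ΔT = T₁(P₂/P₁ − 1) = 573·(235/190 − 1) = 135.7 K.
ΔU = (1.49)(20.79)(135.7) = 4203 J.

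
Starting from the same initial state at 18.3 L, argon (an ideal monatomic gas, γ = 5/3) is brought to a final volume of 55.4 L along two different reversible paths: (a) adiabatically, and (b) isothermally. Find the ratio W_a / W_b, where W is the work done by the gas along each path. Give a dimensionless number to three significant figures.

W_a / W_b ≈ 0.707

Path (a) adiabatic: W = P₁V₁(1 − (V₁/V₂)^(γ−1))/(γ−1) → W_a/(P₁V₁) = 0.7832.
Path (b) isothermal: W = P₁V₁ ln(V₂/V₁) → W_b/(P₁V₁) = 1.108.
W_a / W_b = 0.7832 / 1.108 = 0.7071.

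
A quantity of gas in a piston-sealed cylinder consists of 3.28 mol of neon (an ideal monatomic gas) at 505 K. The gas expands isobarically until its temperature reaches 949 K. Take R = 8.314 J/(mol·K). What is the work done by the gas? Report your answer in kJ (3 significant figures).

W ≈ 12.1 kJ

Isobaric: W = P ΔV = nR ΔT.
W = (3.28)(8.314)(949 − 505) = 12108 J.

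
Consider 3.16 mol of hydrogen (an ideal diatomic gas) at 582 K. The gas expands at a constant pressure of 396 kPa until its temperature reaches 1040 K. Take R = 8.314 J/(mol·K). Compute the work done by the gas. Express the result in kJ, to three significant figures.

W ≈ 12.0 kJ

Isobaric: W = P ΔV = nR ΔT.
W = (3.16)(8.314)(1040 − 582) = 12033 J.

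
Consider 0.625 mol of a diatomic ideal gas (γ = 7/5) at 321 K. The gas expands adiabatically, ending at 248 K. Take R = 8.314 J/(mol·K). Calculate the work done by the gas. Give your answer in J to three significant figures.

Adiabatic ⇒ Q = 0, so W_by = −ΔU = nCᵥ(T₁ − T₂).
Cᵥ = 5R/2 = 20.79 J/(mol·K).
W = (0.625)(20.79)(321 − 248) = 948.3 J.

W ≈ 948 J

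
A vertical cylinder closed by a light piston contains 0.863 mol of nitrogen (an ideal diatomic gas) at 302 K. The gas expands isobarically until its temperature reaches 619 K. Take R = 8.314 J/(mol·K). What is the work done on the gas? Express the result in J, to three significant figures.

Isobaric: W = P ΔV = nR ΔT.
W = (0.863)(8.314)(619 − 302) = 2274 J.
Work on gas = −W_by = -2274 J.

W ≈ -2270 J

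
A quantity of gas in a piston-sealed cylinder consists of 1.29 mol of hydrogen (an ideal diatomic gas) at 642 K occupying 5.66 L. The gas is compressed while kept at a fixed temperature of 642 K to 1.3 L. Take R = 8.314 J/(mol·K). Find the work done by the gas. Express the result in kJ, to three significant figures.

Isothermal: W = nRT ln(V₂/V₁).
W = (1.29)(8.314)(642) × ln(1.3/5.66)
  = 6885 × -1.471
W_by_gas = -10129 J.

W ≈ -10.1 kJ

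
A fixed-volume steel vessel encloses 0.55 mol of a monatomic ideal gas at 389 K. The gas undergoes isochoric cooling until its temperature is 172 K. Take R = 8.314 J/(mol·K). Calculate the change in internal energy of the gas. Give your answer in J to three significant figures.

ΔU ≈ -1490 J

Constant volume ⇒ W = 0, so Q = ΔU = nCᵥΔT with Cᵥ = 3R/2 = 12.47 J/(mol·K).
ΔU = (0.55)(12.47)(172 − 389) = -1488 J.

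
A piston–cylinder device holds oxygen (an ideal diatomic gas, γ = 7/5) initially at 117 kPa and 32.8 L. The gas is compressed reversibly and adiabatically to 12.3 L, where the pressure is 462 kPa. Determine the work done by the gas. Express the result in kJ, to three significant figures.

W ≈ -4.61 kJ

Adiabatic: W = (P₁V₁ − P₂V₂)/(γ − 1) with γ = 7/5.
P₁V₁ = 3838 J, P₂V₂ = 5683 J.
W = (3838 − 5683) / 0.4 = -4613 J.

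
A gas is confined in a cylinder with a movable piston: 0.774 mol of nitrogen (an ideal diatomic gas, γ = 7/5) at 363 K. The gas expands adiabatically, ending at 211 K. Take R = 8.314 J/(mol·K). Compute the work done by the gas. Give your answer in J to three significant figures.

W ≈ 2450 J

Adiabatic ⇒ Q = 0, so W_by = −ΔU = nCᵥ(T₁ − T₂).
Cᵥ = 5R/2 = 20.79 J/(mol·K).
W = (0.774)(20.79)(363 − 211) = 2445 J.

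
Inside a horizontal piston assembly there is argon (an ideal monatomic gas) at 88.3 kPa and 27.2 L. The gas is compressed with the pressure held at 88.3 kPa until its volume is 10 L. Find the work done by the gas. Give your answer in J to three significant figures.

W ≈ -1520 J

Isobaric: W = P ΔV.
W = (88.3 kPa)(10 − 27.2 L) = (88.3)(-17.2) = -1519 J.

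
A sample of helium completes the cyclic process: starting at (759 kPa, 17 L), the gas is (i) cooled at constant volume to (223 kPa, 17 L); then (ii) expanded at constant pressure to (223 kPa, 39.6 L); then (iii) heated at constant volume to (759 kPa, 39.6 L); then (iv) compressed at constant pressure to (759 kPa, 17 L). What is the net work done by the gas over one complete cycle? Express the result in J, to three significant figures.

Constant-volume legs do no work.
W(ii) = (223)(39.6 − 17) = 5040 J; W(iv) = (759)(17 − 39.6) = -17153 J.
W_net = 5040 − 17153 = -12114 J (the counter-clockwise enclosed area).

W_net ≈ -12100 J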